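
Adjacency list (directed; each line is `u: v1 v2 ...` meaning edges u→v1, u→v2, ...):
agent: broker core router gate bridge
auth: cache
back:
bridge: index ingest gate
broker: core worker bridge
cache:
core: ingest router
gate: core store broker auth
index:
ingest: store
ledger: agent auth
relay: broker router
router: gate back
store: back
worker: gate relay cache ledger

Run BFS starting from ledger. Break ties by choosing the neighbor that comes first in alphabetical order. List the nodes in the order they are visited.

Visit ledger; enqueue agent, auth → queue [agent, auth]
Visit agent; enqueue bridge, broker, core, gate, router → queue [auth, bridge, broker, core, gate, router]
Visit auth; enqueue cache → queue [bridge, broker, core, gate, router, cache]
Visit bridge; enqueue index, ingest → queue [broker, core, gate, router, cache, index, ingest]
Visit broker; enqueue worker → queue [core, gate, router, cache, index, ingest, worker]
Visit core → queue [gate, router, cache, index, ingest, worker]
Visit gate; enqueue store → queue [router, cache, index, ingest, worker, store]
Visit router; enqueue back → queue [cache, index, ingest, worker, store, back]
Visit cache → queue [index, ingest, worker, store, back]
Visit index → queue [ingest, worker, store, back]
Visit ingest → queue [worker, store, back]
Visit worker; enqueue relay → queue [store, back, relay]
Visit store → queue [back, relay]
Visit back → queue [relay]
Visit relay → queue []

ledger, agent, auth, bridge, broker, core, gate, router, cache, index, ingest, worker, store, back, relay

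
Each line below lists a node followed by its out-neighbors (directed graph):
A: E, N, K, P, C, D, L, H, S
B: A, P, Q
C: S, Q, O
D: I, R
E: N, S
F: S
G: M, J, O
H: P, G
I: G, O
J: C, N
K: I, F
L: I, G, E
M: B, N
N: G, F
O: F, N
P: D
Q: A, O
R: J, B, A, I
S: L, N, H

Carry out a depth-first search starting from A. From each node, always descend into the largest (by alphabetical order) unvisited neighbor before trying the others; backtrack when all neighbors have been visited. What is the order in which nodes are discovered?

Visit A
A → S
S → N
N → G
G → O
O → F
G → M
M → B
B → Q
B → P
P → D
D → R
R → J
J → C
R → I
S → L
L → E
S → H
A → K

A, S, N, G, O, F, M, B, Q, P, D, R, J, C, I, L, E, H, K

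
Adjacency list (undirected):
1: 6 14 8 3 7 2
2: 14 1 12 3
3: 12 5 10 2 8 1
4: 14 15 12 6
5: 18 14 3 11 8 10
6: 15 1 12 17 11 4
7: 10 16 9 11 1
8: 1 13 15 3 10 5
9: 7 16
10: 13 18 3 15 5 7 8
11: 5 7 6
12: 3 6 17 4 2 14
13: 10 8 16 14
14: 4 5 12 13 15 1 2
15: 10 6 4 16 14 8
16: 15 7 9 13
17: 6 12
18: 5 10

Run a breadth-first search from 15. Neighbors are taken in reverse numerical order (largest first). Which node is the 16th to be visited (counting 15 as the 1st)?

Visit 15; enqueue 16, 14, 10, 8, 6, 4 → queue [16, 14, 10, 8, 6, 4]
Visit 16; enqueue 13, 9, 7 → queue [14, 10, 8, 6, 4, 13, 9, 7]
Visit 14; enqueue 12, 5, 2, 1 → queue [10, 8, 6, 4, 13, 9, 7, 12, 5, 2, 1]
Visit 10; enqueue 18, 3 → queue [8, 6, 4, 13, 9, 7, 12, 5, 2, 1, 18, 3]
Visit 8 → queue [6, 4, 13, 9, 7, 12, 5, 2, 1, 18, 3]
Visit 6; enqueue 17, 11 → queue [4, 13, 9, 7, 12, 5, 2, 1, 18, 3, 17, 11]
Visit 4 → queue [13, 9, 7, 12, 5, 2, 1, 18, 3, 17, 11]
Visit 13 → queue [9, 7, 12, 5, 2, 1, 18, 3, 17, 11]
Visit 9 → queue [7, 12, 5, 2, 1, 18, 3, 17, 11]
Visit 7 → queue [12, 5, 2, 1, 18, 3, 17, 11]
Visit 12 → queue [5, 2, 1, 18, 3, 17, 11]
Visit 5 → queue [2, 1, 18, 3, 17, 11]
Visit 2 → queue [1, 18, 3, 17, 11]
Visit 1 → queue [18, 3, 17, 11]
Visit 18 → queue [3, 17, 11]
Visit 3 → queue [17, 11]
Visit 17 → queue [11]
Visit 11 → queue []

Visit order: 15, 16, 14, 10, 8, 6, 4, 13, 9, 7, 12, 5, 2, 1, 18, 3, 17, 11

3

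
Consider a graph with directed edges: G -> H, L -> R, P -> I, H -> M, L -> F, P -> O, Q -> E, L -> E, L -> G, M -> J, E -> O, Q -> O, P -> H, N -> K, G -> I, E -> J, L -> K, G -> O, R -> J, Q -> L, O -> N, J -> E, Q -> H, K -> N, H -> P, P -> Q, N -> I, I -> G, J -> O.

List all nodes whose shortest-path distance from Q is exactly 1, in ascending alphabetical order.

E, H, L, O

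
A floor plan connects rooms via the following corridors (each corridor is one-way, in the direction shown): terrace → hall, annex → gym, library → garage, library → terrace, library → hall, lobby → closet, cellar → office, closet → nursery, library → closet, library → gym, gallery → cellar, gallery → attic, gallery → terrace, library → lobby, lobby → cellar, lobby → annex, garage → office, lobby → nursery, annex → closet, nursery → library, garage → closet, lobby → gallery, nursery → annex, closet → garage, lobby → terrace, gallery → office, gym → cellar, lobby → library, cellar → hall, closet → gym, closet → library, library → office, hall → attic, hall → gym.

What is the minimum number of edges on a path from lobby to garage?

2

Level 0: lobby
Level 1: annex, cellar, closet, gallery, library, nursery, terrace
Level 2: attic, garage, gym, hall, office
garage first appears at level 2.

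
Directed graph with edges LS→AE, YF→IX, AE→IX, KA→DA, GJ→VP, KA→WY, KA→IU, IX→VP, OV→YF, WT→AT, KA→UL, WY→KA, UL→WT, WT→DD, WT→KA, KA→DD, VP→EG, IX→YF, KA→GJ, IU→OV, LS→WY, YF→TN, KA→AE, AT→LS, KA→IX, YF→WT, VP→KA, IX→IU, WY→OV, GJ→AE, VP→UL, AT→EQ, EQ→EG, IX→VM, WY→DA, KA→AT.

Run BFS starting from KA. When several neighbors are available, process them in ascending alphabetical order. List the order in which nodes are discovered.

Visit KA; enqueue AE, AT, DA, DD, GJ, IU, IX, UL, WY → queue [AE, AT, DA, DD, GJ, IU, IX, UL, WY]
Visit AE → queue [AT, DA, DD, GJ, IU, IX, UL, WY]
Visit AT; enqueue EQ, LS → queue [DA, DD, GJ, IU, IX, UL, WY, EQ, LS]
Visit DA → queue [DD, GJ, IU, IX, UL, WY, EQ, LS]
Visit DD → queue [GJ, IU, IX, UL, WY, EQ, LS]
Visit GJ; enqueue VP → queue [IU, IX, UL, WY, EQ, LS, VP]
Visit IU; enqueue OV → queue [IX, UL, WY, EQ, LS, VP, OV]
Visit IX; enqueue VM, YF → queue [UL, WY, EQ, LS, VP, OV, VM, YF]
Visit UL; enqueue WT → queue [WY, EQ, LS, VP, OV, VM, YF, WT]
Visit WY → queue [EQ, LS, VP, OV, VM, YF, WT]
Visit EQ; enqueue EG → queue [LS, VP, OV, VM, YF, WT, EG]
Visit LS → queue [VP, OV, VM, YF, WT, EG]
Visit VP → queue [OV, VM, YF, WT, EG]
Visit OV → queue [VM, YF, WT, EG]
Visit VM → queue [YF, WT, EG]
Visit YF; enqueue TN → queue [WT, EG, TN]
Visit WT → queue [EG, TN]
Visit EG → queue [TN]
Visit TN → queue []

KA AE AT DA DD GJ IU IX UL WY EQ LS VP OV VM YF WT EG TN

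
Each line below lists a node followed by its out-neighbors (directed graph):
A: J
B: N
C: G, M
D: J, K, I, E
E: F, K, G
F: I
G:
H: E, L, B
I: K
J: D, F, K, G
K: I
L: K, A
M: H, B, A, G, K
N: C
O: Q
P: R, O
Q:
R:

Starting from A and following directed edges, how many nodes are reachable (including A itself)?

BFS from A visits: A, J, D, F, G, K, E, I
Reachable nodes: 8 of 18 total.

8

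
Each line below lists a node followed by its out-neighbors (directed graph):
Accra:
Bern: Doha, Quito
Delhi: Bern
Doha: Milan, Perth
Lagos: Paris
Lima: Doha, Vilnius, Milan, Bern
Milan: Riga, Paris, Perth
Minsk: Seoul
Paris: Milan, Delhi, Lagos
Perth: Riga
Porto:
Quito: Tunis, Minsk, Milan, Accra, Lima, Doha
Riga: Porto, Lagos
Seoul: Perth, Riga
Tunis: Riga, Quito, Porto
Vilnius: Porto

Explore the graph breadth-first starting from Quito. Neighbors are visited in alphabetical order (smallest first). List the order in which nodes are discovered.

Quito, Accra, Doha, Lima, Milan, Minsk, Tunis, Perth, Bern, Vilnius, Paris, Riga, Seoul, Porto, Delhi, Lagos

Visit Quito; enqueue Accra, Doha, Lima, Milan, Minsk, Tunis → queue [Accra, Doha, Lima, Milan, Minsk, Tunis]
Visit Accra → queue [Doha, Lima, Milan, Minsk, Tunis]
Visit Doha; enqueue Perth → queue [Lima, Milan, Minsk, Tunis, Perth]
Visit Lima; enqueue Bern, Vilnius → queue [Milan, Minsk, Tunis, Perth, Bern, Vilnius]
Visit Milan; enqueue Paris, Riga → queue [Minsk, Tunis, Perth, Bern, Vilnius, Paris, Riga]
Visit Minsk; enqueue Seoul → queue [Tunis, Perth, Bern, Vilnius, Paris, Riga, Seoul]
Visit Tunis; enqueue Porto → queue [Perth, Bern, Vilnius, Paris, Riga, Seoul, Porto]
Visit Perth → queue [Bern, Vilnius, Paris, Riga, Seoul, Porto]
Visit Bern → queue [Vilnius, Paris, Riga, Seoul, Porto]
Visit Vilnius → queue [Paris, Riga, Seoul, Porto]
Visit Paris; enqueue Delhi, Lagos → queue [Riga, Seoul, Porto, Delhi, Lagos]
Visit Riga → queue [Seoul, Porto, Delhi, Lagos]
Visit Seoul → queue [Porto, Delhi, Lagos]
Visit Porto → queue [Delhi, Lagos]
Visit Delhi → queue [Lagos]
Visit Lagos → queue []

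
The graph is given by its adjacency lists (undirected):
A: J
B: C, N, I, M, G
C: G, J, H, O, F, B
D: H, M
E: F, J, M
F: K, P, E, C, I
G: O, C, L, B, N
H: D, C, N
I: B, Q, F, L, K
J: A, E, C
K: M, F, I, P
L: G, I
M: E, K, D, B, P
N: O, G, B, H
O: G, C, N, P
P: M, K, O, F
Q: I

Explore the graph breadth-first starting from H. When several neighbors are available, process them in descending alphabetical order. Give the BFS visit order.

Visit H; enqueue N, D, C → queue [N, D, C]
Visit N; enqueue O, G, B → queue [D, C, O, G, B]
Visit D; enqueue M → queue [C, O, G, B, M]
Visit C; enqueue J, F → queue [O, G, B, M, J, F]
Visit O; enqueue P → queue [G, B, M, J, F, P]
Visit G; enqueue L → queue [B, M, J, F, P, L]
Visit B; enqueue I → queue [M, J, F, P, L, I]
Visit M; enqueue K, E → queue [J, F, P, L, I, K, E]
Visit J; enqueue A → queue [F, P, L, I, K, E, A]
Visit F → queue [P, L, I, K, E, A]
Visit P → queue [L, I, K, E, A]
Visit L → queue [I, K, E, A]
Visit I; enqueue Q → queue [K, E, A, Q]
Visit K → queue [E, A, Q]
Visit E → queue [A, Q]
Visit A → queue [Q]
Visit Q → queue []

H, N, D, C, O, G, B, M, J, F, P, L, I, K, E, A, Q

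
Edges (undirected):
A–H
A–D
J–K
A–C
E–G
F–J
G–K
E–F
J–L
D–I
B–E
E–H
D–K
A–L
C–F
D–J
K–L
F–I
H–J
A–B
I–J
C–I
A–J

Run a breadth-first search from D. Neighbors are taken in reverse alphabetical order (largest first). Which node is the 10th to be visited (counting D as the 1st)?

Visit D; enqueue K, J, I, A → queue [K, J, I, A]
Visit K; enqueue L, G → queue [J, I, A, L, G]
Visit J; enqueue H, F → queue [I, A, L, G, H, F]
Visit I; enqueue C → queue [A, L, G, H, F, C]
Visit A; enqueue B → queue [L, G, H, F, C, B]
Visit L → queue [G, H, F, C, B]
Visit G; enqueue E → queue [H, F, C, B, E]
Visit H → queue [F, C, B, E]
Visit F → queue [C, B, E]
Visit C → queue [B, E]
Visit B → queue [E]
Visit E → queue []

Visit order: D, K, J, I, A, L, G, H, F, C, B, E

C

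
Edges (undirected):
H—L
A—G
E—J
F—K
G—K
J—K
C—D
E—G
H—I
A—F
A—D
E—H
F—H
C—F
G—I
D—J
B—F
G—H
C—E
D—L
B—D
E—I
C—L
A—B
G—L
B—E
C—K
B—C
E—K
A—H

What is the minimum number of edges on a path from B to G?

2

Level 0: B
Level 1: A, C, D, E, F
Level 2: G, H, I, J, K, L
G first appears at level 2.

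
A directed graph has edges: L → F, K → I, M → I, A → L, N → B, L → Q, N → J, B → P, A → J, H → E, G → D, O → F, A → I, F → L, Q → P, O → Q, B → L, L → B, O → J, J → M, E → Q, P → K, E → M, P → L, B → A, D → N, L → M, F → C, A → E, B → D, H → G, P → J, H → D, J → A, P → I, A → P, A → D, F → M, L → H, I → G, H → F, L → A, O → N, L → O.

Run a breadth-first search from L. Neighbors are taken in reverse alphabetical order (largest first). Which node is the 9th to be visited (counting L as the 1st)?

Visit L; enqueue Q, O, M, H, F, B, A → queue [Q, O, M, H, F, B, A]
Visit Q; enqueue P → queue [O, M, H, F, B, A, P]
Visit O; enqueue N, J → queue [M, H, F, B, A, P, N, J]
Visit M; enqueue I → queue [H, F, B, A, P, N, J, I]
Visit H; enqueue G, E, D → queue [F, B, A, P, N, J, I, G, E, D]
Visit F; enqueue C → queue [B, A, P, N, J, I, G, E, D, C]
Visit B → queue [A, P, N, J, I, G, E, D, C]
Visit A → queue [P, N, J, I, G, E, D, C]
Visit P; enqueue K → queue [N, J, I, G, E, D, C, K]
Visit N → queue [J, I, G, E, D, C, K]
Visit J → queue [I, G, E, D, C, K]
Visit I → queue [G, E, D, C, K]
Visit G → queue [E, D, C, K]
Visit E → queue [D, C, K]
Visit D → queue [C, K]
Visit C → queue [K]
Visit K → queue []

Visit order: L, Q, O, M, H, F, B, A, P, N, J, I, G, E, D, C, K

P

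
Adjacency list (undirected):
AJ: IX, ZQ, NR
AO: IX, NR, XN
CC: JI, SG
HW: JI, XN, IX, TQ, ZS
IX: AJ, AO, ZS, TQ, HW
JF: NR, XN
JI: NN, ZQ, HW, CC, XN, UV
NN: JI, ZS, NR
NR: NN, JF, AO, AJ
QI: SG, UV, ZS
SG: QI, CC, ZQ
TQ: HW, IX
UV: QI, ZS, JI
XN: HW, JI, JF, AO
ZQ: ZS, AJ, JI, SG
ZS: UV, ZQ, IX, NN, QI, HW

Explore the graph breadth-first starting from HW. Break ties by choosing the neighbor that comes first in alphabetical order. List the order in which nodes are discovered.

Visit HW; enqueue IX, JI, TQ, XN, ZS → queue [IX, JI, TQ, XN, ZS]
Visit IX; enqueue AJ, AO → queue [JI, TQ, XN, ZS, AJ, AO]
Visit JI; enqueue CC, NN, UV, ZQ → queue [TQ, XN, ZS, AJ, AO, CC, NN, UV, ZQ]
Visit TQ → queue [XN, ZS, AJ, AO, CC, NN, UV, ZQ]
Visit XN; enqueue JF → queue [ZS, AJ, AO, CC, NN, UV, ZQ, JF]
Visit ZS; enqueue QI → queue [AJ, AO, CC, NN, UV, ZQ, JF, QI]
Visit AJ; enqueue NR → queue [AO, CC, NN, UV, ZQ, JF, QI, NR]
Visit AO → queue [CC, NN, UV, ZQ, JF, QI, NR]
Visit CC; enqueue SG → queue [NN, UV, ZQ, JF, QI, NR, SG]
Visit NN → queue [UV, ZQ, JF, QI, NR, SG]
Visit UV → queue [ZQ, JF, QI, NR, SG]
Visit ZQ → queue [JF, QI, NR, SG]
Visit JF → queue [QI, NR, SG]
Visit QI → queue [NR, SG]
Visit NR → queue [SG]
Visit SG → queue []

HW -> IX -> JI -> TQ -> XN -> ZS -> AJ -> AO -> CC -> NN -> UV -> ZQ -> JF -> QI -> NR -> SG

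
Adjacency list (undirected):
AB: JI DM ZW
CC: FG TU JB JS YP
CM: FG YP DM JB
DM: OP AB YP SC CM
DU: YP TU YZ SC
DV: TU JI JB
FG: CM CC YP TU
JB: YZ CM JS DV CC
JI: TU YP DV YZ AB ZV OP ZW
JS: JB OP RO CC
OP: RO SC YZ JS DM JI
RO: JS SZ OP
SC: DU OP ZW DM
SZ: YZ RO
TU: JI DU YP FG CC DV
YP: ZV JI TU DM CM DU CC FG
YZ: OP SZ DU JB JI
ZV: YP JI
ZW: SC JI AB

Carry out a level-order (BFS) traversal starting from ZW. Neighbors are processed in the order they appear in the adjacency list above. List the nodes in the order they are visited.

ZW -> SC -> JI -> AB -> DU -> OP -> DM -> TU -> YP -> DV -> YZ -> ZV -> RO -> JS -> CM -> FG -> CC -> JB -> SZ

Visit ZW; enqueue SC, JI, AB → queue [SC, JI, AB]
Visit SC; enqueue DU, OP, DM → queue [JI, AB, DU, OP, DM]
Visit JI; enqueue TU, YP, DV, YZ, ZV → queue [AB, DU, OP, DM, TU, YP, DV, YZ, ZV]
Visit AB → queue [DU, OP, DM, TU, YP, DV, YZ, ZV]
Visit DU → queue [OP, DM, TU, YP, DV, YZ, ZV]
Visit OP; enqueue RO, JS → queue [DM, TU, YP, DV, YZ, ZV, RO, JS]
Visit DM; enqueue CM → queue [TU, YP, DV, YZ, ZV, RO, JS, CM]
Visit TU; enqueue FG, CC → queue [YP, DV, YZ, ZV, RO, JS, CM, FG, CC]
Visit YP → queue [DV, YZ, ZV, RO, JS, CM, FG, CC]
Visit DV; enqueue JB → queue [YZ, ZV, RO, JS, CM, FG, CC, JB]
Visit YZ; enqueue SZ → queue [ZV, RO, JS, CM, FG, CC, JB, SZ]
Visit ZV → queue [RO, JS, CM, FG, CC, JB, SZ]
Visit RO → queue [JS, CM, FG, CC, JB, SZ]
Visit JS → queue [CM, FG, CC, JB, SZ]
Visit CM → queue [FG, CC, JB, SZ]
Visit FG → queue [CC, JB, SZ]
Visit CC → queue [JB, SZ]
Visit JB → queue [SZ]
Visit SZ → queue []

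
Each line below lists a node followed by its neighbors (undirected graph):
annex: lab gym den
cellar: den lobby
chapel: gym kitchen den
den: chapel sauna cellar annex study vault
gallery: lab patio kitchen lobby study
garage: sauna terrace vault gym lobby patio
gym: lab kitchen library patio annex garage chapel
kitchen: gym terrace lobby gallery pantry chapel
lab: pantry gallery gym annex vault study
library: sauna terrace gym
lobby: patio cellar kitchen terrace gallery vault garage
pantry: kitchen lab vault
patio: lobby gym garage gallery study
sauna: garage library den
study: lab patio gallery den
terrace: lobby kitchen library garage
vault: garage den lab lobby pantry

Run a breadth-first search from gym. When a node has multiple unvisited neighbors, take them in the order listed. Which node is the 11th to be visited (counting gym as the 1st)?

vault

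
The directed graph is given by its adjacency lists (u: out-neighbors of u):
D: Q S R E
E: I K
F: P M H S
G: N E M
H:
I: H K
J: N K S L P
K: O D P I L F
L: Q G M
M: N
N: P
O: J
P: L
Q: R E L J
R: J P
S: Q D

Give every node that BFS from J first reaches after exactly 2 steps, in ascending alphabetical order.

D, F, G, I, M, O, Q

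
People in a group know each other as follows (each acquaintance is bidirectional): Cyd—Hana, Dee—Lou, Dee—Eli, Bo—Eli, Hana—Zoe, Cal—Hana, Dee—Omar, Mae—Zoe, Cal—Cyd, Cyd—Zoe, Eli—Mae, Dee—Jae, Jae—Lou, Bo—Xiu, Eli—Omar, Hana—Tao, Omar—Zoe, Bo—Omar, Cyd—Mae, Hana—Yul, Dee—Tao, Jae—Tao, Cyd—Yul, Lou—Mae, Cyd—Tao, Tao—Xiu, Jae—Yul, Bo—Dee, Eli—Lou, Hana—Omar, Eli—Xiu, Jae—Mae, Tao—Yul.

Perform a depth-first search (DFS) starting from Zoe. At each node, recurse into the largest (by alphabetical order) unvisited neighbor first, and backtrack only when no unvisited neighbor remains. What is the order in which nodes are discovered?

Zoe Omar Hana Yul Tao Xiu Eli Mae Lou Jae Dee Bo Cyd Cal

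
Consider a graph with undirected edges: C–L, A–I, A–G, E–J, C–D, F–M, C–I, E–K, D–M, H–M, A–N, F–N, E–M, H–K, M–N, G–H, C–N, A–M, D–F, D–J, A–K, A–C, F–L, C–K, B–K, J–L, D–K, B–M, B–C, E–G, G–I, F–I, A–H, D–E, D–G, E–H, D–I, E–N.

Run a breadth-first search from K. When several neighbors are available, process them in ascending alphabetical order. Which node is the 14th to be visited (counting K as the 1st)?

J

Visit K; enqueue A, B, C, D, E, H → queue [A, B, C, D, E, H]
Visit A; enqueue G, I, M, N → queue [B, C, D, E, H, G, I, M, N]
Visit B → queue [C, D, E, H, G, I, M, N]
Visit C; enqueue L → queue [D, E, H, G, I, M, N, L]
Visit D; enqueue F, J → queue [E, H, G, I, M, N, L, F, J]
Visit E → queue [H, G, I, M, N, L, F, J]
Visit H → queue [G, I, M, N, L, F, J]
Visit G → queue [I, M, N, L, F, J]
Visit I → queue [M, N, L, F, J]
Visit M → queue [N, L, F, J]
Visit N → queue [L, F, J]
Visit L → queue [F, J]
Visit F → queue [J]
Visit J → queue []

Visit order: K, A, B, C, D, E, H, G, I, M, N, L, F, J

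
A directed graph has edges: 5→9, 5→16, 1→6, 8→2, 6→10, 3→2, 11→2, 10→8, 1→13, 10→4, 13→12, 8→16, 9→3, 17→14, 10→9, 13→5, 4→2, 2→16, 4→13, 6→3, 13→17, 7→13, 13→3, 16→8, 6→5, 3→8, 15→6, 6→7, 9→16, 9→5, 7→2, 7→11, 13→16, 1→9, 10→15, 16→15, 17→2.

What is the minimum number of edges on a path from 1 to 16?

2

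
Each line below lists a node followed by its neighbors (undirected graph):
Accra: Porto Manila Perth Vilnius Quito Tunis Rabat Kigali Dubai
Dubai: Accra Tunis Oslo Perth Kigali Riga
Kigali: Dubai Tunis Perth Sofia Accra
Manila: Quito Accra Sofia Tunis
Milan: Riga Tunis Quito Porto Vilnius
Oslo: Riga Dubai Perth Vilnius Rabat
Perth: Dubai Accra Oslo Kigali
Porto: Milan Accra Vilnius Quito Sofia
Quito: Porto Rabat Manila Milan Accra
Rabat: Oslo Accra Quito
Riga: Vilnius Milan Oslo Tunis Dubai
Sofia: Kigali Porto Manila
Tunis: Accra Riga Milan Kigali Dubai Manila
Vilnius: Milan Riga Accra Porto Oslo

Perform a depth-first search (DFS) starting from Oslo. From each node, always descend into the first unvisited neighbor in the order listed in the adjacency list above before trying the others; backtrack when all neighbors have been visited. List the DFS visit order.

Visit Oslo
Oslo → Riga
Riga → Vilnius
Vilnius → Milan
Milan → Tunis
Tunis → Accra
Accra → Porto
Porto → Quito
Quito → Rabat
Quito → Manila
Manila → Sofia
Sofia → Kigali
Kigali → Dubai
Dubai → Perth

Oslo -> Riga -> Vilnius -> Milan -> Tunis -> Accra -> Porto -> Quito -> Rabat -> Manila -> Sofia -> Kigali -> Dubai -> Perth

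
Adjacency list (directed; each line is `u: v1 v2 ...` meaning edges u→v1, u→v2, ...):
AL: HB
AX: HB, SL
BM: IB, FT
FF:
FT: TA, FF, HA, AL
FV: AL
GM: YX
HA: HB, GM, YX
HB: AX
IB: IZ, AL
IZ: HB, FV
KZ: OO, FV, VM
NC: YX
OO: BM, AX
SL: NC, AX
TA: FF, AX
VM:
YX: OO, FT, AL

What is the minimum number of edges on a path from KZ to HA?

Level 0: KZ
Level 1: FV, OO, VM
Level 2: AL, AX, BM
Level 3: FT, HB, IB, SL
Level 4: FF, HA, IZ, NC, TA
Level 5: GM, YX
HA first appears at level 4.

4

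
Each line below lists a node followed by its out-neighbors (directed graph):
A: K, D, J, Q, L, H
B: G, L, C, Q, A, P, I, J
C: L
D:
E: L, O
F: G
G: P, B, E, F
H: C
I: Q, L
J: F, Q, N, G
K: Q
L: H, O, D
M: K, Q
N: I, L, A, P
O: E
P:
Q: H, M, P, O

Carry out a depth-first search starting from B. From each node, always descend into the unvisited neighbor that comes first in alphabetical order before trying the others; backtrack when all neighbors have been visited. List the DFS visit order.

B -> A -> D -> H -> C -> L -> O -> E -> J -> F -> G -> P -> N -> I -> Q -> M -> K

Visit B
B → A
A → D
A → H
H → C
C → L
L → O
O → E
A → J
J → F
F → G
G → P
J → N
N → I
I → Q
Q → M
M → K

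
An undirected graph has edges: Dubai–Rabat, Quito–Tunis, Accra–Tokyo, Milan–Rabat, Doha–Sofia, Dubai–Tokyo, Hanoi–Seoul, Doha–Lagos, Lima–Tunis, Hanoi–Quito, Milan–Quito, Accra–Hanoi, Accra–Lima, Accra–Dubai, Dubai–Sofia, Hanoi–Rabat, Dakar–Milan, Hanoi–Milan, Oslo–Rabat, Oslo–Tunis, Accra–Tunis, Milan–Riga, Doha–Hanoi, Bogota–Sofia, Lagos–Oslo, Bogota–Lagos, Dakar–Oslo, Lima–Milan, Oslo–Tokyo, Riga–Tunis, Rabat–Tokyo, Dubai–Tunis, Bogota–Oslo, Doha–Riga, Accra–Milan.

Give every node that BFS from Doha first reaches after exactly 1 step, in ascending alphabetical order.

Level 0: Doha
Level 1: Hanoi, Lagos, Riga, Sofia
Level 2: Accra, Bogota, Dubai, Milan, Oslo, Quito, Rabat, Seoul, Tunis
Level 3: Dakar, Lima, Tokyo

Hanoi, Lagos, Riga, Sofia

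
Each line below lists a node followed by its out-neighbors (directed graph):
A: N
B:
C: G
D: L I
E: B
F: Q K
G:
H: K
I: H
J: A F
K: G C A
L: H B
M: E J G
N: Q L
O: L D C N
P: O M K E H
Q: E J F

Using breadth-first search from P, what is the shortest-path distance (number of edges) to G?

Level 0: P
Level 1: E, H, K, M, O
Level 2: A, B, C, D, G, J, L, N
Level 3: F, I, Q
G first appears at level 2.

2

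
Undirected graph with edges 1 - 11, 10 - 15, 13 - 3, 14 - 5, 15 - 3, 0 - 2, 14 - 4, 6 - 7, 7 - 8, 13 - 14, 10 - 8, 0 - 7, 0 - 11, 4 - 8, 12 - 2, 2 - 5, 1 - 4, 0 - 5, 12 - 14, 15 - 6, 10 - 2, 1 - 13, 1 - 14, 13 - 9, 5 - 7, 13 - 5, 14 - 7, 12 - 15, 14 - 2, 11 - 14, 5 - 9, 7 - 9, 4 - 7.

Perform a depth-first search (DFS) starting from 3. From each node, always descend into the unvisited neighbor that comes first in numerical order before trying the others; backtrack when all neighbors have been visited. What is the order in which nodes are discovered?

3 → 13 → 1 → 4 → 7 → 0 → 2 → 5 → 9 → 14 → 11 → 12 → 15 → 6 → 10 → 8

Visit 3
3 → 13
13 → 1
1 → 4
4 → 7
7 → 0
0 → 2
2 → 5
5 → 9
5 → 14
14 → 11
14 → 12
12 → 15
15 → 6
15 → 10
10 → 8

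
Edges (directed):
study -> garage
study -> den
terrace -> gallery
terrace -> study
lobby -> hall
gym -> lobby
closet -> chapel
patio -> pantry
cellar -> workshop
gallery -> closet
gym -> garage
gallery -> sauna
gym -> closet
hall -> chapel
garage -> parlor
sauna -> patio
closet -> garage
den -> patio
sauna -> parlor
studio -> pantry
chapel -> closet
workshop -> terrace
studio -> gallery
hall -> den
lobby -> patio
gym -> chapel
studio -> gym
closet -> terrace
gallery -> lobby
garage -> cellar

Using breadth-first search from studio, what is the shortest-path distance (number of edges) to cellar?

3

Level 0: studio
Level 1: gallery, gym, pantry
Level 2: chapel, closet, garage, lobby, sauna
Level 3: cellar, hall, parlor, patio, terrace
Level 4: den, study, workshop
cellar first appears at level 3.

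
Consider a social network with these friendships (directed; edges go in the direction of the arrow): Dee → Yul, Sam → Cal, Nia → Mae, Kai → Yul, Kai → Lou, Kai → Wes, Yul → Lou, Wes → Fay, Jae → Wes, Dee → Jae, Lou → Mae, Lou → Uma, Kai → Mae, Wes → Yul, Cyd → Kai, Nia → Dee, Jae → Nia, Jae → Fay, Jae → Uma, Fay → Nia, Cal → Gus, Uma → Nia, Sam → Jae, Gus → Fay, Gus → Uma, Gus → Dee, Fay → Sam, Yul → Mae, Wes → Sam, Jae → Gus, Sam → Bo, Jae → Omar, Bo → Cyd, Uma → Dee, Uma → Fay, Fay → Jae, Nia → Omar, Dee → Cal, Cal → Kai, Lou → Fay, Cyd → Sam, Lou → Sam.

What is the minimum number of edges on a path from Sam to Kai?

2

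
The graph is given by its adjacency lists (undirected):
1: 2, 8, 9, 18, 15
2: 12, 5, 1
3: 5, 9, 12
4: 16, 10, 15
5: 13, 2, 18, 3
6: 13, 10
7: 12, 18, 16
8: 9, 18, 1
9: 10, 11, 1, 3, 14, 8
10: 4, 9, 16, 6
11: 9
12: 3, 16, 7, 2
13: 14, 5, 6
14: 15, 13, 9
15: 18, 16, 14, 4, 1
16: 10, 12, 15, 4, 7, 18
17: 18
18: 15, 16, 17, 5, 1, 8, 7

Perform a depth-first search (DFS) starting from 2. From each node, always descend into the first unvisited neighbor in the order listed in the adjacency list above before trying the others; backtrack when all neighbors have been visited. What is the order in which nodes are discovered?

2, 12, 3, 5, 13, 14, 15, 18, 16, 10, 4, 9, 11, 1, 8, 6, 7, 17

Visit 2
2 → 12
12 → 3
3 → 5
5 → 13
13 → 14
14 → 15
15 → 18
18 → 16
16 → 10
10 → 4
10 → 9
9 → 11
9 → 1
1 → 8
10 → 6
16 → 7
18 → 17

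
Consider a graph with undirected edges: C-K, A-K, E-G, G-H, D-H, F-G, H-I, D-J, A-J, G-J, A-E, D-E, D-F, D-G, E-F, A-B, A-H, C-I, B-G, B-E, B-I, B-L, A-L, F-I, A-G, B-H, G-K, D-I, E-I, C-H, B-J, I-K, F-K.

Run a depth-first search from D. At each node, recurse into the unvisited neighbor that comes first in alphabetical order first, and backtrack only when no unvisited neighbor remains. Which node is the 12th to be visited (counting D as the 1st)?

Visit D
D → E
E → A
A → B
B → G
G → F
F → I
I → C
C → H
C → K
G → J
B → L

Visit order: D, E, A, B, G, F, I, C, H, K, J, L

L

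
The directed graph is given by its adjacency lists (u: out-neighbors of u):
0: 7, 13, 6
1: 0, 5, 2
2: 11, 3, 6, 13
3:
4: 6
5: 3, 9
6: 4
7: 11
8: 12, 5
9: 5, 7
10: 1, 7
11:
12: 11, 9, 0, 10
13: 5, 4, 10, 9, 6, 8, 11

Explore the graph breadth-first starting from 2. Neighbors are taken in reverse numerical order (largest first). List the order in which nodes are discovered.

2 13 11 6 3 10 9 8 5 4 7 1 12 0

Visit 2; enqueue 13, 11, 6, 3 → queue [13, 11, 6, 3]
Visit 13; enqueue 10, 9, 8, 5, 4 → queue [11, 6, 3, 10, 9, 8, 5, 4]
Visit 11 → queue [6, 3, 10, 9, 8, 5, 4]
Visit 6 → queue [3, 10, 9, 8, 5, 4]
Visit 3 → queue [10, 9, 8, 5, 4]
Visit 10; enqueue 7, 1 → queue [9, 8, 5, 4, 7, 1]
Visit 9 → queue [8, 5, 4, 7, 1]
Visit 8; enqueue 12 → queue [5, 4, 7, 1, 12]
Visit 5 → queue [4, 7, 1, 12]
Visit 4 → queue [7, 1, 12]
Visit 7 → queue [1, 12]
Visit 1; enqueue 0 → queue [12, 0]
Visit 12 → queue [0]
Visit 0 → queue []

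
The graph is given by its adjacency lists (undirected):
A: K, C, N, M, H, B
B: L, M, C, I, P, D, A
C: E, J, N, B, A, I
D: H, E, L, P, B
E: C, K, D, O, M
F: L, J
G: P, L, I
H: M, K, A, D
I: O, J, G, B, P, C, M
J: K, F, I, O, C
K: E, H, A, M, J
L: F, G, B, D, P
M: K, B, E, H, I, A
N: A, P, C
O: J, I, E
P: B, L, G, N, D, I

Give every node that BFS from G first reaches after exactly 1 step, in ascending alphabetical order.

Level 0: G
Level 1: I, L, P
Level 2: B, C, D, F, J, M, N, O
Level 3: A, E, H, K

I, L, P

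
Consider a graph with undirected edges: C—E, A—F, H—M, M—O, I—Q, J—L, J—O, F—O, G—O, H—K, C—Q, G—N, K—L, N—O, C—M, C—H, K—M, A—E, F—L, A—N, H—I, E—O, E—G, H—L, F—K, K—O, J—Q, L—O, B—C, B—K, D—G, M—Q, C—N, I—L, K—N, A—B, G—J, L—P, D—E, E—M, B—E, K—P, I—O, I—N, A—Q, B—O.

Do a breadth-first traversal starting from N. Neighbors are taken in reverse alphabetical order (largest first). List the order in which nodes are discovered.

Visit N; enqueue O, K, I, G, C, A → queue [O, K, I, G, C, A]
Visit O; enqueue M, L, J, F, E, B → queue [K, I, G, C, A, M, L, J, F, E, B]
Visit K; enqueue P, H → queue [I, G, C, A, M, L, J, F, E, B, P, H]
Visit I; enqueue Q → queue [G, C, A, M, L, J, F, E, B, P, H, Q]
Visit G; enqueue D → queue [C, A, M, L, J, F, E, B, P, H, Q, D]
Visit C → queue [A, M, L, J, F, E, B, P, H, Q, D]
Visit A → queue [M, L, J, F, E, B, P, H, Q, D]
Visit M → queue [L, J, F, E, B, P, H, Q, D]
Visit L → queue [J, F, E, B, P, H, Q, D]
Visit J → queue [F, E, B, P, H, Q, D]
Visit F → queue [E, B, P, H, Q, D]
Visit E → queue [B, P, H, Q, D]
Visit B → queue [P, H, Q, D]
Visit P → queue [H, Q, D]
Visit H → queue [Q, D]
Visit Q → queue [D]
Visit D → queue []

N, O, K, I, G, C, A, M, L, J, F, E, B, P, H, Q, D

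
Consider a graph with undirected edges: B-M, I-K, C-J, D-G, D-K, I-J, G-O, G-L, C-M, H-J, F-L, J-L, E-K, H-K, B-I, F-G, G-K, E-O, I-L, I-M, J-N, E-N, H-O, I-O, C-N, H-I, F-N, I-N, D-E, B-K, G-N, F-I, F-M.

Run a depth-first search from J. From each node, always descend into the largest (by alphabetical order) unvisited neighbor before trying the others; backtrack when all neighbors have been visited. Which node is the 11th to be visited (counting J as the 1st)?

Visit J
J → N
N → I
I → O
O → H
H → K
K → G
G → L
L → F
F → M
M → C
M → B
G → D
D → E

Visit order: J, N, I, O, H, K, G, L, F, M, C, B, D, E

C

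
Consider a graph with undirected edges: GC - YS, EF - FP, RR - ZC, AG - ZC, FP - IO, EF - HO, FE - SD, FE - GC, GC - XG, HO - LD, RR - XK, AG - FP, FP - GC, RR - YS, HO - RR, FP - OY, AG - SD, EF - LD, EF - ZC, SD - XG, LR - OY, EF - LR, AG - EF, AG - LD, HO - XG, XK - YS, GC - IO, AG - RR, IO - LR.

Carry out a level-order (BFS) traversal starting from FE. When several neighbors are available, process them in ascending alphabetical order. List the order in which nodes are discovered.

Visit FE; enqueue GC, SD → queue [GC, SD]
Visit GC; enqueue FP, IO, XG, YS → queue [SD, FP, IO, XG, YS]
Visit SD; enqueue AG → queue [FP, IO, XG, YS, AG]
Visit FP; enqueue EF, OY → queue [IO, XG, YS, AG, EF, OY]
Visit IO; enqueue LR → queue [XG, YS, AG, EF, OY, LR]
Visit XG; enqueue HO → queue [YS, AG, EF, OY, LR, HO]
Visit YS; enqueue RR, XK → queue [AG, EF, OY, LR, HO, RR, XK]
Visit AG; enqueue LD, ZC → queue [EF, OY, LR, HO, RR, XK, LD, ZC]
Visit EF → queue [OY, LR, HO, RR, XK, LD, ZC]
Visit OY → queue [LR, HO, RR, XK, LD, ZC]
Visit LR → queue [HO, RR, XK, LD, ZC]
Visit HO → queue [RR, XK, LD, ZC]
Visit RR → queue [XK, LD, ZC]
Visit XK → queue [LD, ZC]
Visit LD → queue [ZC]
Visit ZC → queue []

FE → GC → SD → FP → IO → XG → YS → AG → EF → OY → LR → HO → RR → XK → LD → ZC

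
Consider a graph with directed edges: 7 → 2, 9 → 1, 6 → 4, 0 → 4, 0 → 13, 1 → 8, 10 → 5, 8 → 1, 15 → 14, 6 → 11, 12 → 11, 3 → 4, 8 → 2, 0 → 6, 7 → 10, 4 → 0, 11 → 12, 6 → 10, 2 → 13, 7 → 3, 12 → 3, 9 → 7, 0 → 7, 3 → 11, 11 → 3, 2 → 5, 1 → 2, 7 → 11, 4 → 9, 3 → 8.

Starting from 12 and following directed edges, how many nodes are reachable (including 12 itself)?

14

BFS from 12 visits: 12, 3, 11, 4, 8, 0, 9, 1, 2, 6, 7, 13, 5, 10
Reachable nodes: 14 of 16 total.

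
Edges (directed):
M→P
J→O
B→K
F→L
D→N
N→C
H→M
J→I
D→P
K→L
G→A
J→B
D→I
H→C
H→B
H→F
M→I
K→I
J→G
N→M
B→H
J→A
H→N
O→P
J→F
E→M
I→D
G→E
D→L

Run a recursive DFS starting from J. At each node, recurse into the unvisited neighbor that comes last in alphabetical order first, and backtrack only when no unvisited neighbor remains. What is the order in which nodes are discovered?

J, O, P, I, D, N, M, C, L, G, E, A, F, B, K, H

Visit J
J → O
O → P
J → I
I → D
D → N
N → M
N → C
D → L
J → G
G → E
G → A
J → F
J → B
B → K
B → H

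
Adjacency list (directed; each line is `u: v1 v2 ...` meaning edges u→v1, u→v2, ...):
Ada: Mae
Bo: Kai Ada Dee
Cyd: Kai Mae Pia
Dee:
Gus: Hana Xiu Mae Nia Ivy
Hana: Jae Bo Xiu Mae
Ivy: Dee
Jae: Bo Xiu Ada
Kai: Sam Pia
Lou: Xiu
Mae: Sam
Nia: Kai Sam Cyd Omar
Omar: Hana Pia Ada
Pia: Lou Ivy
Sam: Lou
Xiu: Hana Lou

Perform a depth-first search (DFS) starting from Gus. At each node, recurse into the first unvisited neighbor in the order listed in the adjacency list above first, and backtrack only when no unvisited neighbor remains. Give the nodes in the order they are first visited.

Gus → Hana → Jae → Bo → Kai → Sam → Lou → Xiu → Pia → Ivy → Dee → Ada → Mae → Nia → Cyd → Omar

Visit Gus
Gus → Hana
Hana → Jae
Jae → Bo
Bo → Kai
Kai → Sam
Sam → Lou
Lou → Xiu
Kai → Pia
Pia → Ivy
Ivy → Dee
Bo → Ada
Ada → Mae
Gus → Nia
Nia → Cyd
Nia → Omar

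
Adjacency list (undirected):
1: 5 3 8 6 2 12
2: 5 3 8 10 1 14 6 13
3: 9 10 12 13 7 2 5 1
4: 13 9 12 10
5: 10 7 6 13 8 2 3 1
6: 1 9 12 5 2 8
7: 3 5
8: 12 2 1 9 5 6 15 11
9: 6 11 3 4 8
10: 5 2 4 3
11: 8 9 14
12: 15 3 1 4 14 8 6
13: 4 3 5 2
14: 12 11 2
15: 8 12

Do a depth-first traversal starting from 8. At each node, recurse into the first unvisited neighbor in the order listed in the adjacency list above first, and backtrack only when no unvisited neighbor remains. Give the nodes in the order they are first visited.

8 → 12 → 15 → 3 → 9 → 6 → 1 → 5 → 10 → 2 → 14 → 11 → 13 → 4 → 7

Visit 8
8 → 12
12 → 15
12 → 3
3 → 9
9 → 6
6 → 1
1 → 5
5 → 10
10 → 2
2 → 14
14 → 11
2 → 13
13 → 4
5 → 7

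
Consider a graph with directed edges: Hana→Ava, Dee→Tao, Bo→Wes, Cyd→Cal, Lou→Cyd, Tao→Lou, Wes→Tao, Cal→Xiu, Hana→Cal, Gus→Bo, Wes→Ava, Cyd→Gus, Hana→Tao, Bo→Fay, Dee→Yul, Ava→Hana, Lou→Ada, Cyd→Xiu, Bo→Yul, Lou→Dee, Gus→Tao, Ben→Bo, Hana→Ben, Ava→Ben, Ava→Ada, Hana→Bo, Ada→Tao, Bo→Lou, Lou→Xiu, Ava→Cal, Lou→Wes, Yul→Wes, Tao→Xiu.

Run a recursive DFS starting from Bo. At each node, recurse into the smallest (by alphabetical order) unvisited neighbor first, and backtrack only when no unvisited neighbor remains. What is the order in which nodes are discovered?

Bo, Fay, Lou, Ada, Tao, Xiu, Cyd, Cal, Gus, Dee, Yul, Wes, Ava, Ben, Hana

Visit Bo
Bo → Fay
Bo → Lou
Lou → Ada
Ada → Tao
Tao → Xiu
Lou → Cyd
Cyd → Cal
Cyd → Gus
Lou → Dee
Dee → Yul
Yul → Wes
Wes → Ava
Ava → Ben
Ava → Hana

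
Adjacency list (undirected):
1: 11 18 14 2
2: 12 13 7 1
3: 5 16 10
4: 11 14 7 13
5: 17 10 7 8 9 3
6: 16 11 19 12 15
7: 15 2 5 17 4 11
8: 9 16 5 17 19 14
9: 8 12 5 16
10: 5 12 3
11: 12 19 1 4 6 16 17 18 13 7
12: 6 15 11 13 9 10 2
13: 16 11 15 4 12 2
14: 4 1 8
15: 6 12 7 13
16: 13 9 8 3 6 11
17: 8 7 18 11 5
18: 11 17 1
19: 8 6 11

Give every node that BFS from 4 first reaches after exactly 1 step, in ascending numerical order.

7, 11, 13, 14

Level 0: 4
Level 1: 7, 11, 13, 14
Level 2: 1, 2, 5, 6, 8, 12, 15, 16, 17, 18, 19
Level 3: 3, 9, 10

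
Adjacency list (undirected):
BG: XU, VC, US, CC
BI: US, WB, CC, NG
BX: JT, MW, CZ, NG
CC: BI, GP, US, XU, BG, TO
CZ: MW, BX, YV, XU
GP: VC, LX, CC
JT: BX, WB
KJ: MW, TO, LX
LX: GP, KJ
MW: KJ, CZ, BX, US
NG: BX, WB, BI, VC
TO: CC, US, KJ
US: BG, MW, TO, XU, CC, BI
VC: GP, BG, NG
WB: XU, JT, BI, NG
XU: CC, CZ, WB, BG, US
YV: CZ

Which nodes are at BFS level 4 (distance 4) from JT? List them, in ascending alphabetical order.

GP, LX, TO

Level 0: JT
Level 1: BX, WB
Level 2: BI, CZ, MW, NG, XU
Level 3: BG, CC, KJ, US, VC, YV
Level 4: GP, LX, TO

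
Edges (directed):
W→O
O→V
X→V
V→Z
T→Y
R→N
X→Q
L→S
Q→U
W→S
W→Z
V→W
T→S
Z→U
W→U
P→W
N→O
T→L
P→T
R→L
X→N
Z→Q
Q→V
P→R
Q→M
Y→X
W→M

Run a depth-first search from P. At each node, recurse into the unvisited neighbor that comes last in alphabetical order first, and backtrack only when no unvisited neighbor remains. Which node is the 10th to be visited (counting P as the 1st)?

Visit P
P → W
W → Z
Z → U
Z → Q
Q → V
Q → M
W → S
W → O
P → T
T → Y
Y → X
X → N
T → L
P → R

Visit order: P, W, Z, U, Q, V, M, S, O, T, Y, X, N, L, R

T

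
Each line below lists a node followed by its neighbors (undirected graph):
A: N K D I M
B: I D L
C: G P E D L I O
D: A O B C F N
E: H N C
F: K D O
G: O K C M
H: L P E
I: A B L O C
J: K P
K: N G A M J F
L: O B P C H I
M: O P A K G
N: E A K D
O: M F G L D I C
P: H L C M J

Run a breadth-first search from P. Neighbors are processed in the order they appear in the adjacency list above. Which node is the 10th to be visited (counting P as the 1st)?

I

Visit P; enqueue H, L, C, M, J → queue [H, L, C, M, J]
Visit H; enqueue E → queue [L, C, M, J, E]
Visit L; enqueue O, B, I → queue [C, M, J, E, O, B, I]
Visit C; enqueue G, D → queue [M, J, E, O, B, I, G, D]
Visit M; enqueue A, K → queue [J, E, O, B, I, G, D, A, K]
Visit J → queue [E, O, B, I, G, D, A, K]
Visit E; enqueue N → queue [O, B, I, G, D, A, K, N]
Visit O; enqueue F → queue [B, I, G, D, A, K, N, F]
Visit B → queue [I, G, D, A, K, N, F]
Visit I → queue [G, D, A, K, N, F]
Visit G → queue [D, A, K, N, F]
Visit D → queue [A, K, N, F]
Visit A → queue [K, N, F]
Visit K → queue [N, F]
Visit N → queue [F]
Visit F → queue []

Visit order: P, H, L, C, M, J, E, O, B, I, G, D, A, K, N, F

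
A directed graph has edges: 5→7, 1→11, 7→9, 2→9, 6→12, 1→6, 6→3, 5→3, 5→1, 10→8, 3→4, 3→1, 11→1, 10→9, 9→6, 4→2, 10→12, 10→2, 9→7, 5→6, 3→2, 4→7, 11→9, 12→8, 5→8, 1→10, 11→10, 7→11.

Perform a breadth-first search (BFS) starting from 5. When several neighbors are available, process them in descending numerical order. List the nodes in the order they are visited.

5, 8, 7, 6, 3, 1, 11, 9, 12, 4, 2, 10

Visit 5; enqueue 8, 7, 6, 3, 1 → queue [8, 7, 6, 3, 1]
Visit 8 → queue [7, 6, 3, 1]
Visit 7; enqueue 11, 9 → queue [6, 3, 1, 11, 9]
Visit 6; enqueue 12 → queue [3, 1, 11, 9, 12]
Visit 3; enqueue 4, 2 → queue [1, 11, 9, 12, 4, 2]
Visit 1; enqueue 10 → queue [11, 9, 12, 4, 2, 10]
Visit 11 → queue [9, 12, 4, 2, 10]
Visit 9 → queue [12, 4, 2, 10]
Visit 12 → queue [4, 2, 10]
Visit 4 → queue [2, 10]
Visit 2 → queue [10]
Visit 10 → queue []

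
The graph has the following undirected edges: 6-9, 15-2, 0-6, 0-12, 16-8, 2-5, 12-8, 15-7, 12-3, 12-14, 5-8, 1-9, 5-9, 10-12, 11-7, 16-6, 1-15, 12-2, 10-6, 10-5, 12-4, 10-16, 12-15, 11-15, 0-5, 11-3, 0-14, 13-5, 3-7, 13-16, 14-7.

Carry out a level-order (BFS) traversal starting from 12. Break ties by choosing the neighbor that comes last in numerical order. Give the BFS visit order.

12, 15, 14, 10, 8, 4, 3, 2, 0, 11, 7, 1, 16, 6, 5, 9, 13

Visit 12; enqueue 15, 14, 10, 8, 4, 3, 2, 0 → queue [15, 14, 10, 8, 4, 3, 2, 0]
Visit 15; enqueue 11, 7, 1 → queue [14, 10, 8, 4, 3, 2, 0, 11, 7, 1]
Visit 14 → queue [10, 8, 4, 3, 2, 0, 11, 7, 1]
Visit 10; enqueue 16, 6, 5 → queue [8, 4, 3, 2, 0, 11, 7, 1, 16, 6, 5]
Visit 8 → queue [4, 3, 2, 0, 11, 7, 1, 16, 6, 5]
Visit 4 → queue [3, 2, 0, 11, 7, 1, 16, 6, 5]
Visit 3 → queue [2, 0, 11, 7, 1, 16, 6, 5]
Visit 2 → queue [0, 11, 7, 1, 16, 6, 5]
Visit 0 → queue [11, 7, 1, 16, 6, 5]
Visit 11 → queue [7, 1, 16, 6, 5]
Visit 7 → queue [1, 16, 6, 5]
Visit 1; enqueue 9 → queue [16, 6, 5, 9]
Visit 16; enqueue 13 → queue [6, 5, 9, 13]
Visit 6 → queue [5, 9, 13]
Visit 5 → queue [9, 13]
Visit 9 → queue [13]
Visit 13 → queue []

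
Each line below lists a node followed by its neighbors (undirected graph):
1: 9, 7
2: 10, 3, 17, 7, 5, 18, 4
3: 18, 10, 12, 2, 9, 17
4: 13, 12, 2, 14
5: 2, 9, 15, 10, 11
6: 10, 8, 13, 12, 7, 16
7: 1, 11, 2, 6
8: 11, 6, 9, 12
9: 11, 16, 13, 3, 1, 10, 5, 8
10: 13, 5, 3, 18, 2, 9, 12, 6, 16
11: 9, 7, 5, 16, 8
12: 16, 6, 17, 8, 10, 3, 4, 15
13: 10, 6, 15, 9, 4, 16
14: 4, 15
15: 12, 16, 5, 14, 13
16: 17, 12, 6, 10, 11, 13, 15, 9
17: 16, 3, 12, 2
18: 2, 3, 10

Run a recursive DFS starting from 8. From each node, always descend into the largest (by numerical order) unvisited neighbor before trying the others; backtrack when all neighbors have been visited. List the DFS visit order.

8 -> 12 -> 17 -> 16 -> 15 -> 14 -> 4 -> 13 -> 10 -> 18 -> 3 -> 9 -> 11 -> 7 -> 6 -> 2 -> 5 -> 1

Visit 8
8 → 12
12 → 17
17 → 16
16 → 15
15 → 14
14 → 4
4 → 13
13 → 10
10 → 18
18 → 3
3 → 9
9 → 11
11 → 7
7 → 6
7 → 2
2 → 5
7 → 1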